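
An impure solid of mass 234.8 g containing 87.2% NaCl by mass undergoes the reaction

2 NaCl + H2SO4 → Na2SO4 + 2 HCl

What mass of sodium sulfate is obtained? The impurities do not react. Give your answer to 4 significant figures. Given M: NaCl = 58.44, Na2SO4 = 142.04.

Mass of pure NaCl = 234.8 g × 0.872 = 204.75 g.
n(NaCl) = 204.75 g / 58.44 g/mol = 3.5035 mol.
From the equation the NaCl:Na2SO4 mole ratio is 2:1, so n(Na2SO4) = 3.5035 × 1/2 = 1.7518 mol.
Mass of Na2SO4 = 1.7518 mol × 142.04 g/mol = 248.82 g.

248.8 g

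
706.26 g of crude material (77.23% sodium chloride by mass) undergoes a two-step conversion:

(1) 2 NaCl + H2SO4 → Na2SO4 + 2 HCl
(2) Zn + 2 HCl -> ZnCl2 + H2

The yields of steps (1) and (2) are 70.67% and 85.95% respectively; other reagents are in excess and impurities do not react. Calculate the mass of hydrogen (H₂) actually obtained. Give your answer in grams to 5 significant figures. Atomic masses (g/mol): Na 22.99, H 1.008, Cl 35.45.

5.7145 g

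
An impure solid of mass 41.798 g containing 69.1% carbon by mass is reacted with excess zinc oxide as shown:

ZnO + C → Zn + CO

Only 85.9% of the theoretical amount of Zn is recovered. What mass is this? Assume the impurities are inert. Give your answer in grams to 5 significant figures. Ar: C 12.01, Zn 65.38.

135.06 g

Pure C available = 41.798 g × 0.691 = 28.8824 g.
M(C) = 12.01 g/mol.
M(Zn) = 65.38 g/mol.
n(C) = 28.8824 g / 12.01 g/mol = 2.40486 mol.
From the equation the C:Zn mole ratio is 1:1, so n(Zn) = 2.40486 × 1/1 = 2.40486 mol.
Mass of Zn = 2.40486 mol × 65.38 g/mol = 157.230 g.
Actual mass collected = 157.230 g × 0.859 = 135.061 g.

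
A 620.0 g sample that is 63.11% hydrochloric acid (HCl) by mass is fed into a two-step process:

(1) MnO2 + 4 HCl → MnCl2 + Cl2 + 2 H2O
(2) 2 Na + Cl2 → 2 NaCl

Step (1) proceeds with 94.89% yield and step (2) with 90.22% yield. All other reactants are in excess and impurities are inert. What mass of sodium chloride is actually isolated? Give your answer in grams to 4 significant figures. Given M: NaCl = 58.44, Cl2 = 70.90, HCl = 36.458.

Pure HCl = 620.0 × 0.6311 = 391.28 g.
n(HCl) = 391.28 / 36.458 = 10.732 mol.
Step 1 (HCl:Cl2 = 4:1): theoretical n(Cl2) = 2.6831 mol; at 94.89% yield, n(Cl2) = 2.5460 mol.
Step 2 (Cl2:NaCl = 1:2): theoretical n(NaCl) = 5.0920 mol, so theoretical mass = 5.0920 × 58.44 = 297.58 g.
At 90.22% yield, actual mass of NaCl = 297.58 × 0.9022 = 268.47 g.

268.5 g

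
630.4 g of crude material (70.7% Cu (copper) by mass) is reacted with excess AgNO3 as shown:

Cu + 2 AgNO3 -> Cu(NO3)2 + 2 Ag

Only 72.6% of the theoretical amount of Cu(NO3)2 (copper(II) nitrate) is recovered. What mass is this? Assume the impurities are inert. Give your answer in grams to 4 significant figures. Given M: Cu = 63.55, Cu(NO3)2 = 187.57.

955.0 g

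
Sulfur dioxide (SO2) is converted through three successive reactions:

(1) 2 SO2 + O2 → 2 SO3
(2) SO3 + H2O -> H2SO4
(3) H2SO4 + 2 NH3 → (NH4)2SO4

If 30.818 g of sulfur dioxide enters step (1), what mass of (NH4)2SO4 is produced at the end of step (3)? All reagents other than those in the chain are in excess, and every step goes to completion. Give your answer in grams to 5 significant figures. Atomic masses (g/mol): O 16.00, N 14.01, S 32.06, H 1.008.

M(SO2) = 32.06 + 2(16.00) = 64.06 g/mol.
M((NH4)2SO4) = 2(14.01) + 8(1.008) + 32.06 + 4(16.00) = 132.144 g/mol.
n(SO2) = 30.818 / 64.06 = 0.481080 mol.
Reaction (1): SO2→SO3 ratio 2:2 ⇒ n(SO3) = 0.481080 mol.
Reaction (2): SO3→H2SO4 ratio 1:1 ⇒ n(H2SO4) = 0.481080 mol.
Reaction (3): H2SO4→(NH4)2SO4 ratio 1:1 ⇒ n((NH4)2SO4) = 0.481080 mol.
Mass of (NH4)2SO4 = 0.481080 × 132.144 = 63.5719 g.

63.572 g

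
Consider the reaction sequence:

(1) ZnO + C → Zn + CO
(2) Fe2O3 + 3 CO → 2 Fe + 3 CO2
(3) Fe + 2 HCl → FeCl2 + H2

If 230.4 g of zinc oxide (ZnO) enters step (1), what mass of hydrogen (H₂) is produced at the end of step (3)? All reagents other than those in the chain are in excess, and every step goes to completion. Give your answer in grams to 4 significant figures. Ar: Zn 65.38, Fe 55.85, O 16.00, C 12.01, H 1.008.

M(ZnO) = 65.38 + 16.00 = 81.38 g/mol.
M(H2) = 2(1.008) = 2.016 g/mol.
n(ZnO) = 230.4 / 81.38 = 2.8312 mol.
Reaction (1): ZnO→CO ratio 1:1 ⇒ n(CO) = 2.8312 mol.
Reaction (2): CO→Fe ratio 3:2 ⇒ n(Fe) = 1.8874 mol.
Reaction (3): Fe→H2 ratio 1:1 ⇒ n(H2) = 1.8874 mol.
Mass of H2 = 1.8874 × 2.016 = 3.8051 g.

3.805 g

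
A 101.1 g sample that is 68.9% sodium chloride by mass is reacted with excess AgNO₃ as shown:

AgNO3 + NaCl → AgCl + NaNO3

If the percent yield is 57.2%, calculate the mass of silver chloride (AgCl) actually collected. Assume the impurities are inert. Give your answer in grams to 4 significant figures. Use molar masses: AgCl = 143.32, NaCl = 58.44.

97.72 g

Pure NaCl available = 101.1 g × 0.689 = 69.658 g.
n(NaCl) = 69.658 g / 58.44 g/mol = 1.1920 mol.
From the equation the NaCl:AgCl mole ratio is 1:1, so n(AgCl) = 1.1920 × 1/1 = 1.1920 mol.
Mass of AgCl = 1.1920 mol × 143.32 g/mol = 170.83 g.
Actual mass collected = 170.83 g × 0.572 = 97.715 g.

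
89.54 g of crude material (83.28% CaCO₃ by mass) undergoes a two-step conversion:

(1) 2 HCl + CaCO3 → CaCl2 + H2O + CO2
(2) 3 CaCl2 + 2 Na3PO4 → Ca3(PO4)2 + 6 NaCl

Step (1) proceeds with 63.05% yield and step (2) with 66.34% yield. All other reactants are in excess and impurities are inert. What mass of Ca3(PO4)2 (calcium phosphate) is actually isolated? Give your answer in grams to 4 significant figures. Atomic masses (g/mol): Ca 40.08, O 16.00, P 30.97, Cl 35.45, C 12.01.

32.22 g

Pure CaCO3 = 89.54 × 0.8328 = 74.569 g.
M(CaCO3) = 40.08 + 12.01 + 3(16.00) = 100.09 g/mol.
M(Ca3(PO4)2) = 3(40.08) + 2(30.97) + 8(16.00) = 310.18 g/mol.
n(CaCO3) = 74.569 / 100.09 = 0.74502 mol.
Step 1 (CaCO3:CaCl2 = 1:1): theoretical n(CaCl2) = 0.74502 mol; at 63.05% yield, n(CaCl2) = 0.46973 mol.
Step 2 (CaCl2:Ca3(PO4)2 = 3:1): theoretical n(Ca3(PO4)2) = 0.15658 mol, so theoretical mass = 0.15658 × 310.18 = 48.567 g.
At 66.34% yield, actual mass of Ca3(PO4)2 = 48.567 × 0.6634 = 32.220 g.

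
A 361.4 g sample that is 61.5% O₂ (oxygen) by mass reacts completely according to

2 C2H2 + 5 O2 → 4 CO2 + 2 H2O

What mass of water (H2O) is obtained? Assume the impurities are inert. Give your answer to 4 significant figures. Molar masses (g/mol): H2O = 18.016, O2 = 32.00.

50.05 g

Mass of pure O2 = 361.4 g × 0.615 = 222.26 g.
n(O2) = 222.26 g / 32.00 g/mol = 6.9457 mol.
From the equation the O2:H2O mole ratio is 5:2, so n(H2O) = 6.9457 × 2/5 = 2.7783 mol.
Mass of H2O = 2.7783 mol × 18.016 g/mol = 50.053 g.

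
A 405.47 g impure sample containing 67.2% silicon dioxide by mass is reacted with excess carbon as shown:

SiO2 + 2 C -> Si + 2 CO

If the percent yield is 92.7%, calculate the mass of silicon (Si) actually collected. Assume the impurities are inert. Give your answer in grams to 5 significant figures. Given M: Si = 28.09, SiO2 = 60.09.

Pure SiO2 available = 405.47 g × 0.672 = 272.476 g.
n(SiO2) = 272.476 g / 60.09 g/mol = 4.53446 mol.
From the equation the SiO2:Si mole ratio is 1:1, so n(Si) = 4.53446 × 1/1 = 4.53446 mol.
Mass of Si = 4.53446 mol × 28.09 g/mol = 127.373 g.
Actual mass collected = 127.373 g × 0.927 = 118.075 g.

118.07 g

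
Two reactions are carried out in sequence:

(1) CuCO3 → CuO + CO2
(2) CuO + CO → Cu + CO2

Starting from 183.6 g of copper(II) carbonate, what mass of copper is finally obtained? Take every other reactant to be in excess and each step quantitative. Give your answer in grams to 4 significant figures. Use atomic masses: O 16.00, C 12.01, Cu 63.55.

94.43 g

M(CuCO3) = 63.55 + 12.01 + 3(16.00) = 123.56 g/mol.
M(Cu) = 63.55 g/mol.
n(CuCO3) = 183.60 / 123.56 = 1.4859 mol.
Step 1 gives a 1:1 ratio of CuCO3 to CuO, so n(CuO) = 1.4859 mol.
In step 2 the CuO:Cu ratio is 1:1, so n(Cu) = 1.4859 mol.
Mass of Cu = 1.4859 × 63.55 = 94.430 g.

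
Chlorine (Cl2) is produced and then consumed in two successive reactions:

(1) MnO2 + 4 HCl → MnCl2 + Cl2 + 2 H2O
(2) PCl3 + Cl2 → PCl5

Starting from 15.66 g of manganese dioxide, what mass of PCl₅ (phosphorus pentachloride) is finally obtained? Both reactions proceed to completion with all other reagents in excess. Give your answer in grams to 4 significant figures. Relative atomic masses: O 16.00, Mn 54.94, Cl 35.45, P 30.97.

37.51 g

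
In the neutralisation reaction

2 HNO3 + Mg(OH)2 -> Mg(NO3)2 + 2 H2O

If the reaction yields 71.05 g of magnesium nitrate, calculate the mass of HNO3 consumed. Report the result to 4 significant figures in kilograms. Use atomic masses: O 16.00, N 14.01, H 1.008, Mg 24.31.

0.06037 kg

M(Mg(NO3)2) = 24.31 + 2(14.01) + 6(16.00) = 148.33 g/mol.
M(HNO3) = 1.008 + 14.01 + 3(16.00) = 63.018 g/mol.
n(Mg(NO3)2) = 71.050 g / 148.33 g/mol = 0.47900 mol.
From the equation the Mg(NO3)2:HNO3 mole ratio is 1:2, so n(HNO3) = 0.47900 × 2/1 = 0.95800 mol.
Mass of HNO3 = 0.95800 mol × 63.018 g/mol = 60.371 g.
Converting to kg: 60.371 g = 0.06037 kg.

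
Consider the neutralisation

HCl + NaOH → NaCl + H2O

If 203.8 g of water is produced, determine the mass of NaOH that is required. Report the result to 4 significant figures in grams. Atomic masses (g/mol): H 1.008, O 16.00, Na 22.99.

452.5 g

M(H2O) = 2(1.008) + 16.00 = 18.016 g/mol.
M(NaOH) = 22.99 + 16.00 + 1.008 = 39.998 g/mol.
n(H2O) = 203.80 g / 18.016 g/mol = 11.312 mol.
From the equation the H2O:NaOH mole ratio is 1:1, so n(NaOH) = 11.312 × 1/1 = 11.312 mol.
Mass of NaOH = 11.312 mol × 39.998 g/mol = 452.46 g.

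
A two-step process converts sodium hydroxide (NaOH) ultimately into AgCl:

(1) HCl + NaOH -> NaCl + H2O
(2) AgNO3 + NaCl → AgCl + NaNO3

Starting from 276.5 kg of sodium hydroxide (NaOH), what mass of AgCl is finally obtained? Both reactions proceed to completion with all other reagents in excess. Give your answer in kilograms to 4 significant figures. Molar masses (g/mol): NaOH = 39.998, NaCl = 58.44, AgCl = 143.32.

990.7 kg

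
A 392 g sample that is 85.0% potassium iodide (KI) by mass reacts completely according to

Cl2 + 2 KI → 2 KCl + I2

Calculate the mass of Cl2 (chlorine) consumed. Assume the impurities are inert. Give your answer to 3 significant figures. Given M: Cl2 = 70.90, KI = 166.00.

71.2 g

Mass of pure KI = 392 g × 0.850 = 333.2 g.
n(KI) = 333.2 g / 166.00 g/mol = 2.007 mol.
From the equation the KI:Cl2 mole ratio is 2:1, so n(Cl2) = 2.007 × 1/2 = 1.004 mol.
Mass of Cl2 = 1.004 mol × 70.90 g/mol = 71.16 g.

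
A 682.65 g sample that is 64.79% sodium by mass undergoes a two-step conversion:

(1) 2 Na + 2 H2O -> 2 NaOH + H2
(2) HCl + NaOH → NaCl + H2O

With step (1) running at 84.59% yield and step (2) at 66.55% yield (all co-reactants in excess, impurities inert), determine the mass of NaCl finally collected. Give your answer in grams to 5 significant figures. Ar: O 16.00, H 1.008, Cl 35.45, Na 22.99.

Pure Na = 682.65 × 0.6479 = 442.289 g.
M(Na) = 22.99 g/mol.
M(NaCl) = 22.99 + 35.45 = 58.44 g/mol.
n(Na) = 442.289 / 22.99 = 19.2383 mol.
Step 1 (Na:NaOH = 2:2): theoretical n(NaOH) = 19.2383 mol; at 84.59% yield, n(NaOH) = 16.2737 mol.
Step 2 (NaOH:NaCl = 1:1): theoretical n(NaCl) = 16.2737 mol, so theoretical mass = 16.2737 × 58.44 = 951.035 g.
At 66.55% yield, actual mass of NaCl = 951.035 × 0.6655 = 632.914 g.

632.91 g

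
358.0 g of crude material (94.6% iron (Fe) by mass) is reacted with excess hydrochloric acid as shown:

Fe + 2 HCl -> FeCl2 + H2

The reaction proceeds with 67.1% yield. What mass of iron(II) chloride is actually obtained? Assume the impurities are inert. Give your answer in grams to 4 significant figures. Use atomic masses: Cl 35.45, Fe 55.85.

515.7 g

Pure Fe available = 358.0 g × 0.946 = 338.67 g.
M(Fe) = 55.85 g/mol.
M(FeCl2) = 55.85 + 2(35.45) = 126.75 g/mol.
n(Fe) = 338.67 g / 55.85 g/mol = 6.0639 mol.
From the equation the Fe:FeCl2 mole ratio is 1:1, so n(FeCl2) = 6.0639 × 1/1 = 6.0639 mol.
Mass of FeCl2 = 6.0639 mol × 126.75 g/mol = 768.60 g.
Actual mass collected = 768.60 g × 0.671 = 515.73 g.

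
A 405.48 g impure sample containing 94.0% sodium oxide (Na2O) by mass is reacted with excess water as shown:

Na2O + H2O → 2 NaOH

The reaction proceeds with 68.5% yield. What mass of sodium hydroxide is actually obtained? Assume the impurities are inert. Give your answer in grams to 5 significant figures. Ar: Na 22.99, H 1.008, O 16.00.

336.98 g

Pure Na2O available = 405.48 g × 0.940 = 381.151 g.
M(Na2O) = 2(22.99) + 16.00 = 61.98 g/mol.
M(NaOH) = 22.99 + 16.00 + 1.008 = 39.998 g/mol.
n(Na2O) = 381.151 g / 61.98 g/mol = 6.14958 mol.
From the equation the Na2O:NaOH mole ratio is 1:2, so n(NaOH) = 6.14958 × 2/1 = 12.2992 mol.
Mass of NaOH = 12.2992 mol × 39.998 g/mol = 491.942 g.
Actual mass collected = 491.942 g × 0.685 = 336.980 g.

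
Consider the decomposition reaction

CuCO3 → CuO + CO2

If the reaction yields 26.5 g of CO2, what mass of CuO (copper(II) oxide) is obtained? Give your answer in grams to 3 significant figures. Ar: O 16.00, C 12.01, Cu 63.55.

47.9 g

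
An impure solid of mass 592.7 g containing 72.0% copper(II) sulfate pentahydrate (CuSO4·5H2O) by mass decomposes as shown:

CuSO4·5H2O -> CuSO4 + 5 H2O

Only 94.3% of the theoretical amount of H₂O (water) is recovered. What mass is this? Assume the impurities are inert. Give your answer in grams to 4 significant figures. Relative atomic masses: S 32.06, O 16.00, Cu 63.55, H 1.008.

Pure CuSO4·5H2O available = 592.7 g × 0.720 = 426.74 g.
M(CuSO4·5H2O) = 63.55 + 32.06 + 9(16.00) + 10(1.008) = 249.69 g/mol.
M(H2O) = 2(1.008) + 16.00 = 18.016 g/mol.
n(CuSO4·5H2O) = 426.74 g / 249.69 g/mol = 1.7091 mol.
From the equation the CuSO4·5H2O:H2O mole ratio is 1:5, so n(H2O) = 1.7091 × 5/1 = 8.5455 mol.
Mass of H2O = 8.5455 mol × 18.016 g/mol = 153.96 g.
Actual mass collected = 153.96 g × 0.943 = 145.18 g.

145.2 g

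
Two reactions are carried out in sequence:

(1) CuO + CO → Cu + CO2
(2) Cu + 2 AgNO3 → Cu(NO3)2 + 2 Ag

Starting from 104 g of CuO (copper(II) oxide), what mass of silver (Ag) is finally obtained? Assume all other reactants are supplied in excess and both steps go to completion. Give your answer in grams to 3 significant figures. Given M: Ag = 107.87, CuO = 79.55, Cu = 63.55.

n(CuO) = 104.0 / 79.55 = 1.307 mol.
Step 1 gives a 1:1 ratio of CuO to Cu, so n(Cu) = 1.307 mol.
In step 2 the Cu:Ag ratio is 1:2, so n(Ag) = 2.615 mol.
Mass of Ag = 2.615 × 107.87 = 282.0 g.

282 g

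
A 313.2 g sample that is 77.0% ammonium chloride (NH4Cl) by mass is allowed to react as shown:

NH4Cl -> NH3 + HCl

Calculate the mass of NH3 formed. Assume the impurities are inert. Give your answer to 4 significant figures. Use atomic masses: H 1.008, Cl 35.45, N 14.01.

Mass of pure NH4Cl = 313.2 g × 0.770 = 241.16 g.
M(NH4Cl) = 14.01 + 4(1.008) + 35.45 = 53.492 g/mol.
M(NH3) = 14.01 + 3(1.008) = 17.034 g/mol.
n(NH4Cl) = 241.16 g / 53.492 g/mol = 4.5084 mol.
From the equation the NH4Cl:NH3 mole ratio is 1:1, so n(NH3) = 4.5084 × 1/1 = 4.5084 mol.
Mass of NH3 = 4.5084 mol × 17.034 g/mol = 76.796 g.

76.80 g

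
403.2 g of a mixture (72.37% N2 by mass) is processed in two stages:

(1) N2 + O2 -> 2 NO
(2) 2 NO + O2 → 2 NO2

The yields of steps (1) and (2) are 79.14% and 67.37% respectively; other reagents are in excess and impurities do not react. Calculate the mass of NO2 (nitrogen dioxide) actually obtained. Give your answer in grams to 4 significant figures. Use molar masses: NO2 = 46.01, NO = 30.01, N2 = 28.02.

510.9 g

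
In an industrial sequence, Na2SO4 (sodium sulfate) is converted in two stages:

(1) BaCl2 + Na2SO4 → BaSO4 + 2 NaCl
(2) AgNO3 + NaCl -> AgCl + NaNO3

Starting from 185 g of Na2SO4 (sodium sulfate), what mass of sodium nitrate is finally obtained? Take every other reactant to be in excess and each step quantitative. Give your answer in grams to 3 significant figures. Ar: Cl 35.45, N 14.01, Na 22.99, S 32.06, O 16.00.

M(Na2SO4) = 2(22.99) + 32.06 + 4(16.00) = 142.04 g/mol.
M(NaNO3) = 22.99 + 14.01 + 3(16.00) = 85.00 g/mol.
n(Na2SO4) = 185.0 / 142.04 = 1.302 mol.
Step 1 gives a 1:2 ratio of Na2SO4 to NaCl, so n(NaCl) = 2.605 mol.
In step 2 the NaCl:NaNO3 ratio is 1:1, so n(NaNO3) = 2.605 mol.
Mass of NaNO3 = 2.605 × 85.00 = 221.4 g.

221 g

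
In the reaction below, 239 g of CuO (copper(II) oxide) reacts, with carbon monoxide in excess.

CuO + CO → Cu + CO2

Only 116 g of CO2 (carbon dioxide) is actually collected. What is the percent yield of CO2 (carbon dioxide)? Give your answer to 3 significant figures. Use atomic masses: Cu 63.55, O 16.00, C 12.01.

M(CuO) = 63.55 + 16.00 = 79.55 g/mol.
M(CO2) = 12.01 + 2(16.00) = 44.01 g/mol.
n(CuO) = 239.0 g / 79.55 g/mol = 3.004 mol.
From the equation the CuO:CO2 mole ratio is 1:1, so n(CO2) = 3.004 × 1/1 = 3.004 mol.
Mass of CO2 = 3.004 mol × 44.01 g/mol = 132.2 g.
This is the theoretical yield. Percent yield = 116 g / 132.2 g × 100% = 87.73%.

87.7 %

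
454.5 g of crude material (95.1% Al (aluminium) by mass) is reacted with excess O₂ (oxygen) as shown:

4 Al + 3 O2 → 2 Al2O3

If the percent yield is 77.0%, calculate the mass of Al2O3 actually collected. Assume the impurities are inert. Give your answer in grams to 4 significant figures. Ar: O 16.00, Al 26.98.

Pure Al available = 454.5 g × 0.951 = 432.23 g.
M(Al) = 26.98 g/mol.
M(Al2O3) = 2(26.98) + 3(16.00) = 101.96 g/mol.
n(Al) = 432.23 g / 26.98 g/mol = 16.020 mol.
From the equation the Al:Al2O3 mole ratio is 4:2, so n(Al2O3) = 16.020 × 2/4 = 8.0102 mol.
Mass of Al2O3 = 8.0102 mol × 101.96 g/mol = 816.72 g.
Actual mass collected = 816.72 g × 0.770 = 628.87 g.

628.9 g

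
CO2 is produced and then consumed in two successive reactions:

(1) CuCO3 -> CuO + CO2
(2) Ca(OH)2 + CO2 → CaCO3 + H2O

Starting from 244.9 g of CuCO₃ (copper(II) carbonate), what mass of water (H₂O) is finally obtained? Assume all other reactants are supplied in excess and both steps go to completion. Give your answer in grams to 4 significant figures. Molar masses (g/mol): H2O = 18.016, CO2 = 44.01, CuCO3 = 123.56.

35.71 g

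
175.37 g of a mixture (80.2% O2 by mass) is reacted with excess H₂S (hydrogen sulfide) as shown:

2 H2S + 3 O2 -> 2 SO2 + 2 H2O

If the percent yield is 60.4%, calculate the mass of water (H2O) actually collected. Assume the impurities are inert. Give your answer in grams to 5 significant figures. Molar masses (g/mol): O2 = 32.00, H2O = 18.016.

31.885 g

Pure O2 available = 175.37 g × 0.802 = 140.647 g.
n(O2) = 140.647 g / 32.00 g/mol = 4.39521 mol.
From the equation the O2:H2O mole ratio is 3:2, so n(H2O) = 4.39521 × 2/3 = 2.93014 mol.
Mass of H2O = 2.93014 mol × 18.016 g/mol = 52.7894 g.
Actual mass collected = 52.7894 g × 0.604 = 31.8848 g.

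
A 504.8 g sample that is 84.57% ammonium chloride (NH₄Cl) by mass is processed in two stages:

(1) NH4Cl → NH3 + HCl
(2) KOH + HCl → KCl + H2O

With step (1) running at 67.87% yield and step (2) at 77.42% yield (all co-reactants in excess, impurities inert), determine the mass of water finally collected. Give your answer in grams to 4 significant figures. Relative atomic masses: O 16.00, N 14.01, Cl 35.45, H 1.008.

75.55 g

Pure NH4Cl = 504.8 × 0.8457 = 426.91 g.
M(NH4Cl) = 14.01 + 4(1.008) + 35.45 = 53.492 g/mol.
M(H2O) = 2(1.008) + 16.00 = 18.016 g/mol.
n(NH4Cl) = 426.91 / 53.492 = 7.9808 mol.
Step 1 (NH4Cl:HCl = 1:1): theoretical n(HCl) = 7.9808 mol; at 67.87% yield, n(HCl) = 5.4166 mol.
Step 2 (HCl:H2O = 1:1): theoretical n(H2O) = 5.4166 mol, so theoretical mass = 5.4166 × 18.016 = 97.585 g.
At 77.42% yield, actual mass of H2O = 97.585 × 0.7742 = 75.550 g.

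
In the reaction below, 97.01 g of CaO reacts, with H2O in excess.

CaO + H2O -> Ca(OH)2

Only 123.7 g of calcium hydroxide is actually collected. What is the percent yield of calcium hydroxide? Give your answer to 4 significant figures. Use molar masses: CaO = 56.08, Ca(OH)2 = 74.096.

n(CaO) = 97.010 g / 56.08 g/mol = 1.7299 mol.
From the equation the CaO:Ca(OH)2 mole ratio is 1:1, so n(Ca(OH)2) = 1.7299 × 1/1 = 1.7299 mol.
Mass of Ca(OH)2 = 1.7299 mol × 74.096 g/mol = 128.17 g.
This is the theoretical yield. Percent yield = 123.7 g / 128.17 g × 100% = 96.509%.

96.51 %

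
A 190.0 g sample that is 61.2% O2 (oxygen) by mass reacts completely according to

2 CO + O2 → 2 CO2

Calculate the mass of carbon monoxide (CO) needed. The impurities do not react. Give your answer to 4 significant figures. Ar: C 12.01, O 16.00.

Mass of pure O2 = 190.0 g × 0.612 = 116.28 g.
M(O2) = 2(16.00) = 32.00 g/mol.
M(CO) = 12.01 + 16.00 = 28.01 g/mol.
n(O2) = 116.28 g / 32.00 g/mol = 3.6338 mol.
From the equation the O2:CO mole ratio is 1:2, so n(CO) = 3.6338 × 2/1 = 7.2675 mol.
Mass of CO = 7.2675 mol × 28.01 g/mol = 203.56 g.

203.6 g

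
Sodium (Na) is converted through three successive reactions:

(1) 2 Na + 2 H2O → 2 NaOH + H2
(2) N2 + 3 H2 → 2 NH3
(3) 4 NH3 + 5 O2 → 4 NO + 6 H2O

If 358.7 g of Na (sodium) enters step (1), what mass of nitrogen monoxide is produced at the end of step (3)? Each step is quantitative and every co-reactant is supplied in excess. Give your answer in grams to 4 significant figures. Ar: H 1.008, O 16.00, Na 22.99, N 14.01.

M(Na) = 22.99 g/mol.
M(NO) = 14.01 + 16.00 = 30.01 g/mol.
n(Na) = 358.7 / 22.99 = 15.602 mol.
Reaction (1): Na→H2 ratio 2:1 ⇒ n(H2) = 7.8012 mol.
Reaction (2): H2→NH3 ratio 3:2 ⇒ n(NH3) = 5.2008 mol.
Reaction (3): NH3→NO ratio 4:4 ⇒ n(NO) = 5.2008 mol.
Mass of NO = 5.2008 × 30.01 = 156.08 g.

156.1 g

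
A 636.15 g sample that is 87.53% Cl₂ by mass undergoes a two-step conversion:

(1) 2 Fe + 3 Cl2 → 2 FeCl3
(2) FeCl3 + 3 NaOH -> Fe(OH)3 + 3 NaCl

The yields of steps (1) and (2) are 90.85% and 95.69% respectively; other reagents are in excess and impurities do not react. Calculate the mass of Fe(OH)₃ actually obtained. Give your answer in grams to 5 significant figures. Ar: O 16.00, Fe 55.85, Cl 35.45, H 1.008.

Pure Cl2 = 636.15 × 0.8753 = 556.822 g.
M(Cl2) = 2(35.45) = 70.90 g/mol.
M(Fe(OH)3) = 55.85 + 3(16.00) + 3(1.008) = 106.874 g/mol.
n(Cl2) = 556.822 / 70.90 = 7.85363 mol.
Step 1 (Cl2:FeCl3 = 3:2): theoretical n(FeCl3) = 5.23575 mol; at 90.85% yield, n(FeCl3) = 4.75668 mol.
Step 2 (FeCl3:Fe(OH)3 = 1:1): theoretical n(Fe(OH)3) = 4.75668 mol, so theoretical mass = 4.75668 × 106.874 = 508.365 g.
At 95.69% yield, actual mass of Fe(OH)3 = 508.365 × 0.9569 = 486.455 g.

486.45 g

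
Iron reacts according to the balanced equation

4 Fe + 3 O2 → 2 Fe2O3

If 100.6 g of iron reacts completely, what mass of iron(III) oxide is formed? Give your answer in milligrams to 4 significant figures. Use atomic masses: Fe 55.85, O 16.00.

M(Fe) = 55.85 g/mol.
M(Fe2O3) = 2(55.85) + 3(16.00) = 159.70 g/mol.
n(Fe) = 100.60 g / 55.85 g/mol = 1.8013 mol.
From the equation the Fe:Fe2O3 mole ratio is 4:2, so n(Fe2O3) = 1.8013 × 2/4 = 0.90063 mol.
Mass of Fe2O3 = 0.90063 mol × 159.70 g/mol = 143.83 g.
Converting to mg: 143.83 g = 143800 mg.

143800 mg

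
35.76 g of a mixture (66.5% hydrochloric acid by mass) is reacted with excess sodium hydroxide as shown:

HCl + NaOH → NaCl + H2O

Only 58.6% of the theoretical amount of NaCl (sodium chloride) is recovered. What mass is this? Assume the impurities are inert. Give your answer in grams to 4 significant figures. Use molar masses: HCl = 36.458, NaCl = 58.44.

22.34 g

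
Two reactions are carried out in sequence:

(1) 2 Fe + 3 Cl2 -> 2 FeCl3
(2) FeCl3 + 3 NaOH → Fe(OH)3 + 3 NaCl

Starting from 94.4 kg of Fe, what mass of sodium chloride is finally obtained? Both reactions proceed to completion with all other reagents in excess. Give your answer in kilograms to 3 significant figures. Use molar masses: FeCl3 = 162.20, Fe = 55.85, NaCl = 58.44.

296 kg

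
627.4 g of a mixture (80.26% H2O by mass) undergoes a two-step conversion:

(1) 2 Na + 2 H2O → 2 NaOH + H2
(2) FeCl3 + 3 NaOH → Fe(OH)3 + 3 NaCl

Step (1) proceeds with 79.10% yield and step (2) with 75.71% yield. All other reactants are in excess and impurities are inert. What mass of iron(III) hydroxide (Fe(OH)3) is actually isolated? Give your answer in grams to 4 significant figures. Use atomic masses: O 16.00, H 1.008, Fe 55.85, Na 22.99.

Pure H2O = 627.4 × 0.8026 = 503.55 g.
M(H2O) = 2(1.008) + 16.00 = 18.016 g/mol.
M(Fe(OH)3) = 55.85 + 3(16.00) + 3(1.008) = 106.874 g/mol.
n(H2O) = 503.55 / 18.016 = 27.950 mol.
Step 1 (H2O:NaOH = 2:2): theoretical n(NaOH) = 27.950 mol; at 79.10% yield, n(NaOH) = 22.109 mol.
Step 2 (NaOH:Fe(OH)3 = 3:1): theoretical n(Fe(OH)3) = 7.3695 mol, so theoretical mass = 7.3695 × 106.874 = 787.61 g.
At 75.71% yield, actual mass of Fe(OH)3 = 787.61 × 0.7571 = 596.30 g.

596.3 g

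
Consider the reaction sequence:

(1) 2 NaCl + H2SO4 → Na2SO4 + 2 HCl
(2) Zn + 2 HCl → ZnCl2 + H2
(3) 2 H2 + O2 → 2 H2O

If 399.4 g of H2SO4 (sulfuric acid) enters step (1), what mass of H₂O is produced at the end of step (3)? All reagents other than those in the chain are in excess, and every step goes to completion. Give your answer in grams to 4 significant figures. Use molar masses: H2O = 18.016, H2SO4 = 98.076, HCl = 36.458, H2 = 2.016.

n(H2SO4) = 399.4 / 98.076 = 4.0724 mol.
Reaction (1): H2SO4→HCl ratio 1:2 ⇒ n(HCl) = 8.1447 mol.
Reaction (2): HCl→H2 ratio 2:1 ⇒ n(H2) = 4.0724 mol.
Reaction (3): H2→H2O ratio 2:2 ⇒ n(H2O) = 4.0724 mol.
Mass of H2O = 4.0724 × 18.016 = 73.367 g.

73.37 g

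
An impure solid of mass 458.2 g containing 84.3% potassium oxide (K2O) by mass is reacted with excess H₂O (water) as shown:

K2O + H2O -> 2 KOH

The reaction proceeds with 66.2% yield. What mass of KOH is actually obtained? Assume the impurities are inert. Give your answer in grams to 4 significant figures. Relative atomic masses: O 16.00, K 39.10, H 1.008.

Pure K2O available = 458.2 g × 0.843 = 386.26 g.
M(K2O) = 2(39.10) + 16.00 = 94.20 g/mol.
M(KOH) = 39.10 + 16.00 + 1.008 = 56.108 g/mol.
n(K2O) = 386.26 g / 94.20 g/mol = 4.1005 mol.
From the equation the K2O:KOH mole ratio is 1:2, so n(KOH) = 4.1005 × 2/1 = 8.2009 mol.
Mass of KOH = 8.2009 mol × 56.108 g/mol = 460.14 g.
Actual mass collected = 460.14 g × 0.662 = 304.61 g.

304.6 g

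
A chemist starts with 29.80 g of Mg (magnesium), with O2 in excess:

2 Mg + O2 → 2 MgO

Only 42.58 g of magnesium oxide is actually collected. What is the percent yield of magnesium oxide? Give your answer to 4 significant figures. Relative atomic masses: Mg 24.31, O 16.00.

M(Mg) = 24.31 g/mol.
M(MgO) = 24.31 + 16.00 = 40.31 g/mol.
n(Mg) = 29.800 g / 24.31 g/mol = 1.2258 mol.
From the equation the Mg:MgO mole ratio is 2:2, so n(MgO) = 1.2258 × 2/2 = 1.2258 mol.
Mass of MgO = 1.2258 mol × 40.31 g/mol = 49.413 g.
This is the theoretical yield. Percent yield = 42.58 g / 49.413 g × 100% = 86.171%.

86.17 %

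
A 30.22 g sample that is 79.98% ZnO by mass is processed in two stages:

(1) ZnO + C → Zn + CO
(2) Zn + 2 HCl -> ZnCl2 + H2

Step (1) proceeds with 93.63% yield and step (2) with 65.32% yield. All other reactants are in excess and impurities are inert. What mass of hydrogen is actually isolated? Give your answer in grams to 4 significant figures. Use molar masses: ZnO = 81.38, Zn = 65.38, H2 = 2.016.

0.3662 g

Pure ZnO = 30.22 × 0.7998 = 24.170 g.
n(ZnO) = 24.170 / 81.38 = 0.29700 mol.
Step 1 (ZnO:Zn = 1:1): theoretical n(Zn) = 0.29700 mol; at 93.63% yield, n(Zn) = 0.27808 mol.
Step 2 (Zn:H2 = 1:1): theoretical n(H2) = 0.27808 mol, so theoretical mass = 0.27808 × 2.016 = 0.56061 g.
At 65.32% yield, actual mass of H2 = 0.56061 × 0.6532 = 0.36619 g.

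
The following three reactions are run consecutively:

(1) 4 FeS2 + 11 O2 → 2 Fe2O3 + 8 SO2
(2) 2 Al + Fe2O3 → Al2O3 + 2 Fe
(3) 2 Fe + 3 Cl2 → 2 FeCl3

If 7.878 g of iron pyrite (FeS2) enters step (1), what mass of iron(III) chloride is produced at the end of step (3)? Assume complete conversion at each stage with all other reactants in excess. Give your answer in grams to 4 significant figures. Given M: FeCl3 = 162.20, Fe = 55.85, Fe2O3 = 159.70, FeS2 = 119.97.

10.65 g

n(FeS2) = 7.878 / 119.97 = 0.065666 mol.
Reaction (1): FeS2→Fe2O3 ratio 4:2 ⇒ n(Fe2O3) = 0.032833 mol.
Reaction (2): Fe2O3→Fe ratio 1:2 ⇒ n(Fe) = 0.065666 mol.
Reaction (3): Fe→FeCl3 ratio 2:2 ⇒ n(FeCl3) = 0.065666 mol.
Mass of FeCl3 = 0.065666 × 162.20 = 10.651 g.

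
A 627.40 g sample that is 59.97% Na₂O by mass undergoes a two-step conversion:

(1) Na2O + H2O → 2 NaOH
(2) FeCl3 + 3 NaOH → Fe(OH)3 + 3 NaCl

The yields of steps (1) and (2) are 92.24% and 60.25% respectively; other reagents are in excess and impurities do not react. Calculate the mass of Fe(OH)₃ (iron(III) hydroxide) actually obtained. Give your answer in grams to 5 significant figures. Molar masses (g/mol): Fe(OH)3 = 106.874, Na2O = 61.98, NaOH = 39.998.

240.37 g

Pure Na2O = 627.40 × 0.5997 = 376.252 g.
n(Na2O) = 376.252 / 61.98 = 6.07054 mol.
Step 1 (Na2O:NaOH = 1:2): theoretical n(NaOH) = 12.1411 mol; at 92.24% yield, n(NaOH) = 11.1989 mol.
Step 2 (NaOH:Fe(OH)3 = 3:1): theoretical n(Fe(OH)3) = 3.73297 mol, so theoretical mass = 3.73297 × 106.874 = 398.958 g.
At 60.25% yield, actual mass of Fe(OH)3 = 398.958 × 0.6025 = 240.372 g.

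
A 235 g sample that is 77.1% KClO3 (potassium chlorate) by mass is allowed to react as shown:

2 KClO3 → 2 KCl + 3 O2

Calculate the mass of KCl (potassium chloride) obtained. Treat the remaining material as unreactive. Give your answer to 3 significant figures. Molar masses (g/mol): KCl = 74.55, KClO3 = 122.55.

Mass of pure KClO3 = 235 g × 0.771 = 181.2 g.
n(KClO3) = 181.2 g / 122.55 g/mol = 1.478 mol.
From the equation the KClO3:KCl mole ratio is 2:2, so n(KCl) = 1.478 × 2/2 = 1.478 mol.
Mass of KCl = 1.478 mol × 74.55 g/mol = 110.2 g.

110 g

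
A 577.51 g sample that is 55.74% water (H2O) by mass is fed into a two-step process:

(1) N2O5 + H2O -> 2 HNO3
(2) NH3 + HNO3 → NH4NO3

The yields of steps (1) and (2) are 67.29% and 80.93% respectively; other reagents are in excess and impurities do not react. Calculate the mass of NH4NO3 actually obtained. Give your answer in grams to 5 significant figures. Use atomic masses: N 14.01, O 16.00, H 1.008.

Pure H2O = 577.51 × 0.5574 = 321.904 g.
M(H2O) = 2(1.008) + 16.00 = 18.016 g/mol.
M(NH4NO3) = 2(14.01) + 4(1.008) + 3(16.00) = 80.052 g/mol.
n(H2O) = 321.904 / 18.016 = 17.8677 mol.
Step 1 (H2O:HNO3 = 1:2): theoretical n(HNO3) = 35.7354 mol; at 67.29% yield, n(HNO3) = 24.0463 mol.
Step 2 (HNO3:NH4NO3 = 1:1): theoretical n(NH4NO3) = 24.0463 mol, so theoretical mass = 24.0463 × 80.052 = 1924.96 g.
At 80.93% yield, actual mass of NH4NO3 = 1924.96 × 0.8093 = 1557.87 g.

1557.9 g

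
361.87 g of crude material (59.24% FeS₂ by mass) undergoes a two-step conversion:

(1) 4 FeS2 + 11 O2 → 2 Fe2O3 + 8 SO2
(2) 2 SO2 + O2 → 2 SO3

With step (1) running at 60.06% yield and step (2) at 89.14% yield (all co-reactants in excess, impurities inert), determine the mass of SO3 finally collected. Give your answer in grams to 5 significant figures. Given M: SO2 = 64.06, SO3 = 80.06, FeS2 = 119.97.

Pure FeS2 = 361.87 × 0.5924 = 214.372 g.
n(FeS2) = 214.372 / 119.97 = 1.78688 mol.
Step 1 (FeS2:SO2 = 4:8): theoretical n(SO2) = 3.57376 mol; at 60.06% yield, n(SO2) = 2.14640 mol.
Step 2 (SO2:SO3 = 2:2): theoretical n(SO3) = 2.14640 mol, so theoretical mass = 2.14640 × 80.06 = 171.841 g.
At 89.14% yield, actual mass of SO3 = 171.841 × 0.8914 = 153.179 g.

153.18 g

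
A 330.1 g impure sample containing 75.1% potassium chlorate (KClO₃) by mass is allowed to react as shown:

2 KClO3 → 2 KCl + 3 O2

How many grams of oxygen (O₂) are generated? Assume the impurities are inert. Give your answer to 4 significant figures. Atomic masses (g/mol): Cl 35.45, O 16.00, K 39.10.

97.10 g

Mass of pure KClO3 = 330.1 g × 0.751 = 247.91 g.
M(KClO3) = 39.10 + 35.45 + 3(16.00) = 122.55 g/mol.
M(O2) = 2(16.00) = 32.00 g/mol.
n(KClO3) = 247.91 g / 122.55 g/mol = 2.0229 mol.
From the equation the KClO3:O2 mole ratio is 2:3, so n(O2) = 2.0229 × 3/2 = 3.0343 mol.
Mass of O2 = 3.0343 mol × 32.00 g/mol = 97.099 g.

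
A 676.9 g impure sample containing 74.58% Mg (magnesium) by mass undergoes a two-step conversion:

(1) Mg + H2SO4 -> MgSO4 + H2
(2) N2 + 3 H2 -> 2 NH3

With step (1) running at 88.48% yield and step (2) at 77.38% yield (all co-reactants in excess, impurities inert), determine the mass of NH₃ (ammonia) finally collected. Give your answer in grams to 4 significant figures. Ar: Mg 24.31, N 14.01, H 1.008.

161.5 g

Pure Mg = 676.9 × 0.7458 = 504.83 g.
M(Mg) = 24.31 g/mol.
M(NH3) = 14.01 + 3(1.008) = 17.034 g/mol.
n(Mg) = 504.83 / 24.31 = 20.766 mol.
Step 1 (Mg:H2 = 1:1): theoretical n(H2) = 20.766 mol; at 88.48% yield, n(H2) = 18.374 mol.
Step 2 (H2:NH3 = 3:2): theoretical n(NH3) = 12.249 mol, so theoretical mass = 12.249 × 17.034 = 208.66 g.
At 77.38% yield, actual mass of NH3 = 208.66 × 0.7738 = 161.46 g.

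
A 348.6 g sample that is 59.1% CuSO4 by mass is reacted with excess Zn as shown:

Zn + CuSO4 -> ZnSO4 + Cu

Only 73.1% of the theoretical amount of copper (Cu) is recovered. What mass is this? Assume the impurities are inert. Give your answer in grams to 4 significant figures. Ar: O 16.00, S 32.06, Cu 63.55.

Pure CuSO4 available = 348.6 g × 0.591 = 206.02 g.
M(CuSO4) = 63.55 + 32.06 + 4(16.00) = 159.61 g/mol.
M(Cu) = 63.55 g/mol.
n(CuSO4) = 206.02 g / 159.61 g/mol = 1.2908 mol.
From the equation the CuSO4:Cu mole ratio is 1:1, so n(Cu) = 1.2908 × 1/1 = 1.2908 mol.
Mass of Cu = 1.2908 mol × 63.55 g/mol = 82.030 g.
Actual mass collected = 82.030 g × 0.731 = 59.964 g.

59.96 g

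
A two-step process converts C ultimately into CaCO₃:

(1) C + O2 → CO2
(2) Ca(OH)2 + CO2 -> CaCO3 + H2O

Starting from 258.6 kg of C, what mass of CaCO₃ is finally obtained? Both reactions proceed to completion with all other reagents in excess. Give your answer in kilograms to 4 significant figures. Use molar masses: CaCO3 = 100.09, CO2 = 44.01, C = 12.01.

258.6 kg = 258600 g.
n(C) = 258600 / 12.01 = 21532 mol.
Step 1 gives a 1:1 ratio of C to CO2, so n(CO2) = 21532 mol.
In step 2 the CO2:CaCO3 ratio is 1:1, so n(CaCO3) = 21532 mol.
Mass of CaCO3 = 21532 × 100.09 = 2.1551 × 10^6 g = 2155 kg.

2155 kg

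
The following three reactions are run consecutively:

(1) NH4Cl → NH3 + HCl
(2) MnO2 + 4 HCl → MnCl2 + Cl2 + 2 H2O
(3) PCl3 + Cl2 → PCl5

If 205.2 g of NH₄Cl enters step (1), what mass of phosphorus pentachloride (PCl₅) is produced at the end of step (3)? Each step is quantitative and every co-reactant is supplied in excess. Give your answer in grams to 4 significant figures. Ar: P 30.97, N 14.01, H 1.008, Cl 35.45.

M(NH4Cl) = 14.01 + 4(1.008) + 35.45 = 53.492 g/mol.
M(PCl5) = 30.97 + 5(35.45) = 208.22 g/mol.
n(NH4Cl) = 205.2 / 53.492 = 3.8361 mol.
Reaction (1): NH4Cl→HCl ratio 1:1 ⇒ n(HCl) = 3.8361 mol.
Reaction (2): HCl→Cl2 ratio 4:1 ⇒ n(Cl2) = 0.95902 mol.
Reaction (3): Cl2→PCl5 ratio 1:1 ⇒ n(PCl5) = 0.95902 mol.
Mass of PCl5 = 0.95902 × 208.22 = 199.69 g.

199.7 g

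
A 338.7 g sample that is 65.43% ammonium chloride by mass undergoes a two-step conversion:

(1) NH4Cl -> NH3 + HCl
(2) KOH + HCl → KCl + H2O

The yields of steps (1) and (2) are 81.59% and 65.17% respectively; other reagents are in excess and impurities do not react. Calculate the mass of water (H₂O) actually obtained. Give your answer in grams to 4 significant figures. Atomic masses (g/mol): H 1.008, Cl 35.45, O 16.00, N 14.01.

Pure NH4Cl = 338.7 × 0.6543 = 221.61 g.
M(NH4Cl) = 14.01 + 4(1.008) + 35.45 = 53.492 g/mol.
M(H2O) = 2(1.008) + 16.00 = 18.016 g/mol.
n(NH4Cl) = 221.61 / 53.492 = 4.1429 mol.
Step 1 (NH4Cl:HCl = 1:1): theoretical n(HCl) = 4.1429 mol; at 81.59% yield, n(HCl) = 3.3802 mol.
Step 2 (HCl:H2O = 1:1): theoretical n(H2O) = 3.3802 mol, so theoretical mass = 3.3802 × 18.016 = 60.897 g.
At 65.17% yield, actual mass of H2O = 60.897 × 0.6517 = 39.687 g.

39.69 g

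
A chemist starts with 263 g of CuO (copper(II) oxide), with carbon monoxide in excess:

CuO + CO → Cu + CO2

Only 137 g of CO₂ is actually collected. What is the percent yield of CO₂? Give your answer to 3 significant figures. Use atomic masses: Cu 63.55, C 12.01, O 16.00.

94.2 %

M(CuO) = 63.55 + 16.00 = 79.55 g/mol.
M(CO2) = 12.01 + 2(16.00) = 44.01 g/mol.
n(CuO) = 263.0 g / 79.55 g/mol = 3.306 mol.
From the equation the CuO:CO2 mole ratio is 1:1, so n(CO2) = 3.306 × 1/1 = 3.306 mol.
Mass of CO2 = 3.306 mol × 44.01 g/mol = 145.5 g.
This is the theoretical yield. Percent yield = 137 g / 145.5 g × 100% = 94.16%.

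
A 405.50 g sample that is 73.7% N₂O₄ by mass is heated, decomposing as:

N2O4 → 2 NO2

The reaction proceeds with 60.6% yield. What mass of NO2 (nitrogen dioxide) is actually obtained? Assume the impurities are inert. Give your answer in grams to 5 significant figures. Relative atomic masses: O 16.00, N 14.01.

Pure N2O4 available = 405.50 g × 0.737 = 298.853 g.
M(N2O4) = 2(14.01) + 4(16.00) = 92.02 g/mol.
M(NO2) = 14.01 + 2(16.00) = 46.01 g/mol.
n(N2O4) = 298.853 g / 92.02 g/mol = 3.24770 mol.
From the equation the N2O4:NO2 mole ratio is 1:2, so n(NO2) = 3.24770 × 2/1 = 6.49540 mol.
Mass of NO2 = 6.49540 mol × 46.01 g/mol = 298.853 g.
Actual mass collected = 298.853 g × 0.606 = 181.105 g.

181.11 g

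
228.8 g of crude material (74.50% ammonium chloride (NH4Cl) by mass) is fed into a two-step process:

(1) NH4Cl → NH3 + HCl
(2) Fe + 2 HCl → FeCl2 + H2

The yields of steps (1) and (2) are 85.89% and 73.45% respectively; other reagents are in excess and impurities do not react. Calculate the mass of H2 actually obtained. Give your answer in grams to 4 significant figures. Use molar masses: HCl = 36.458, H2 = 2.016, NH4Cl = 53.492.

2.026 g

Pure NH4Cl = 228.8 × 0.7450 = 170.46 g.
n(NH4Cl) = 170.46 / 53.492 = 3.1866 mol.
Step 1 (NH4Cl:HCl = 1:1): theoretical n(HCl) = 3.1866 mol; at 85.89% yield, n(HCl) = 2.7369 mol.
Step 2 (HCl:H2 = 2:1): theoretical n(H2) = 1.3685 mol, so theoretical mass = 1.3685 × 2.016 = 2.7588 g.
At 73.45% yield, actual mass of H2 = 2.7588 × 0.7345 = 2.0264 g.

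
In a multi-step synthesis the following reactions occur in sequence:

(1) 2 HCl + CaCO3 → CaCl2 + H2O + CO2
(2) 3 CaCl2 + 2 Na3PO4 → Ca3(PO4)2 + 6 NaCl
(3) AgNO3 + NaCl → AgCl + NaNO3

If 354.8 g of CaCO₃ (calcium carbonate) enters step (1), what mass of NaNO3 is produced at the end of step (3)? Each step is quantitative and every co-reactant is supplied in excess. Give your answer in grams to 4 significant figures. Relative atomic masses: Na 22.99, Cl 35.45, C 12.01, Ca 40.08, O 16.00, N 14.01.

M(CaCO3) = 40.08 + 12.01 + 3(16.00) = 100.09 g/mol.
M(NaNO3) = 22.99 + 14.01 + 3(16.00) = 85.00 g/mol.
n(CaCO3) = 354.8 / 100.09 = 3.5448 mol.
Reaction (1): CaCO3→CaCl2 ratio 1:1 ⇒ n(CaCl2) = 3.5448 mol.
Reaction (2): CaCl2→NaCl ratio 3:6 ⇒ n(NaCl) = 7.0896 mol.
Reaction (3): NaCl→NaNO3 ratio 1:1 ⇒ n(NaNO3) = 7.0896 mol.
Mass of NaNO3 = 7.0896 × 85.00 = 602.62 g.

602.6 g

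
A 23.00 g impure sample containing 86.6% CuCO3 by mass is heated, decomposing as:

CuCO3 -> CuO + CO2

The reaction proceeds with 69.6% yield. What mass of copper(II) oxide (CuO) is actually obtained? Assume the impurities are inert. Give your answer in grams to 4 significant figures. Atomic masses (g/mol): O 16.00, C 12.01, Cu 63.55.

Pure CuCO3 available = 23.00 g × 0.866 = 19.918 g.
M(CuCO3) = 63.55 + 12.01 + 3(16.00) = 123.56 g/mol.
M(CuO) = 63.55 + 16.00 = 79.55 g/mol.
n(CuCO3) = 19.918 g / 123.56 g/mol = 0.16120 mol.
From the equation the CuCO3:CuO mole ratio is 1:1, so n(CuO) = 0.16120 × 1/1 = 0.16120 mol.
Mass of CuO = 0.16120 mol × 79.55 g/mol = 12.824 g.
Actual mass collected = 12.824 g × 0.696 = 8.9252 g.

8.925 g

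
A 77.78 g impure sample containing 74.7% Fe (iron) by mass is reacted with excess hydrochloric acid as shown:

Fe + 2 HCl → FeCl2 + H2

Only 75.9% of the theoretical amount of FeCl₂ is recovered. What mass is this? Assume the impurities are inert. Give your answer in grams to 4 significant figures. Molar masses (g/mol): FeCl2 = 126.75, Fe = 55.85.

100.1 g

Pure Fe available = 77.78 g × 0.747 = 58.102 g.
n(Fe) = 58.102 g / 55.85 g/mol = 1.0403 mol.
From the equation the Fe:FeCl2 mole ratio is 1:1, so n(FeCl2) = 1.0403 × 1/1 = 1.0403 mol.
Mass of FeCl2 = 1.0403 mol × 126.75 g/mol = 131.86 g.
Actual mass collected = 131.86 g × 0.759 = 100.08 g.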